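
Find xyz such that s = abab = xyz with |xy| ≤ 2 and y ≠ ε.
x = '', y = 'ab', z = 'ab'

For s = abab and p = 2, one valid decomposition is:
- x = '' (length 0)
- y = 'ab' (length 2)
- z = 'ab' (length 2)

Verification:
- xyz = '' + 'ab' + 'ab' = abab ✓
- |xy| = 2 ≤ 2 ✓
- |y| = 2 > 0 ✓

All pumping lemma constraints are satisfied.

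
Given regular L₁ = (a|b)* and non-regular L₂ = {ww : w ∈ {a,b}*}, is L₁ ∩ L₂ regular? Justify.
No — L₁ ∩ L₂ is not regular.

(a|b)* is all strings over {a,b}, so L₁ ∩ L₂ = {ww : w ∈ {a,b}*} = L₂ itself, which is not regular (pump s = a^p b a^p b).

Note that the bare facts "L₁ regular, L₂ non-regular" do not settle the question by themselves: the closure of regular languages under ∪, ∩, complement and difference applies only when BOTH operands are regular. With a non-regular operand the result can come out regular or non-regular depending on the specific languages, so one has to work out L₁ ∩ L₂ for this particular pair, as above.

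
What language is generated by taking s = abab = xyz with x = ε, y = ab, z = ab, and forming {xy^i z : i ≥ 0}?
{xy^i z : i ≥ 0} = {(ab)^(i+1) : i ≥ 0} = {ab, abab, ababab, ...}

With x = ε, y = ab, z = ab: Pumping 'ab' gives strings of alternating a's and b's.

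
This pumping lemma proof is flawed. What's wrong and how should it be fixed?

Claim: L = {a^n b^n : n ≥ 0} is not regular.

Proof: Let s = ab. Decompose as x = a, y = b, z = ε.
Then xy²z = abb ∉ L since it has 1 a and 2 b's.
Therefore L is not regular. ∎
Error: The string s = ab might be shorter than the pumping length p.

Correction: Choose s = a^p b^p to ensure |s| ≥ p. Also, the decomposition is wrong: with |xy| ≤ p, y cannot include b's when s starts with p a's.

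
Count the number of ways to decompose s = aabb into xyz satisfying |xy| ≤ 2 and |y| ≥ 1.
3

For s = 'aabb' with pumping length p = 2:

Constraints: |xy| ≤ 2, |y| > 0

Valid decompositions (|xy| ≤ p, |y| ≥ 1):
  • x='', y='a', z='abb'
  • x='a', y='a', z='bb'
  • x='', y='aa', z='bb'

Total count: 3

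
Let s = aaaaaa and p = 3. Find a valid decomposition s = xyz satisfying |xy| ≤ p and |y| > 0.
x = '', y = 'aaa', z = 'aaa'

For s = aaaaaa and p = 3, one valid decomposition is:
- x = '' (length 0)
- y = 'aaa' (length 3)
- z = 'aaa' (length 3)

Verification:
- xyz = '' + 'aaa' + 'aaa' = aaaaaa ✓
- |xy| = 3 ≤ 3 ✓
- |y| = 3 > 0 ✓

All pumping lemma constraints are satisfied.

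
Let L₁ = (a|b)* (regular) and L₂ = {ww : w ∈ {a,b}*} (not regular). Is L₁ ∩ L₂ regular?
No — L₁ ∩ L₂ is not regular.

(a|b)* is all strings over {a,b}, so L₁ ∩ L₂ = {ww : w ∈ {a,b}*} = L₂ itself, which is not regular (pump s = a^p b a^p b).

Note that the bare facts "L₁ regular, L₂ non-regular" do not settle the question by themselves: the closure of regular languages under ∪, ∩, complement and difference applies only when BOTH operands are regular. With a non-regular operand the result can come out regular or non-regular depending on the specific languages, so one has to work out L₁ ∩ L₂ for this particular pair, as above.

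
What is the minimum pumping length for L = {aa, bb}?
p = 3

For a finite language L, the pumping lemma holds vacuously if p > max|s| for s ∈ L.

The longest string in L = {aa, bb} has length 2.
If p = 3, then no string s ∈ L has |s| ≥ p, so the condition is vacuously true.

The minimum pumping length is p = 3.

Why no smaller p works: for any p ≤ 2, the longest string s ∈ L has |s| = 2 ≥ p, so it would
have to be pumpable; but pumping up (i = 2, 3, ...) produces ever longer strings, which cannot all lie in the
finite language L. So the pumping property fails for every p ≤ 2.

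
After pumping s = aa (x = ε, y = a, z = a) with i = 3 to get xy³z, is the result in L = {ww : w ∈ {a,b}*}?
Yes

xy³z = ε · aaa · a = aaaa.
aaaa splits into halves aa · aa, which are equal, so it is in L (w = aa).
(A single pumped string landing in L is not a contradiction by itself; a non-regularity proof needs some i for which xy^i z ∉ L, for every admissible decomposition.)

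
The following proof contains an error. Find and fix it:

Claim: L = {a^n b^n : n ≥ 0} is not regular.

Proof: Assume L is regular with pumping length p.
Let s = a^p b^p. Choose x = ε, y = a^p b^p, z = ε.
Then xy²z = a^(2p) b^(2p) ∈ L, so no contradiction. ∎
Error: The decomposition violates |xy| ≤ p. With y = a^p b^p, |xy| = |y| = 2p > p. (The proof also miscomputes xy²z, which would be a^p b^p a^p b^p rather than a^(2p) b^(2p), and it wrongly treats one harmless decomposition as settling the matter — the prover does not get to choose the decomposition.)

Correction: The pumping lemma requires |xy| ≤ p, and the argument must handle every decomposition satisfying |xy| ≤ p, |y| ≥ 1. Since s starts with p a's, any such y consists only of a's, say y = a^k with k ≥ 1. Then xy²z = a^(p+k) b^p has unequal numbers of a's and b's, so xy²z ∉ L — the required contradiction.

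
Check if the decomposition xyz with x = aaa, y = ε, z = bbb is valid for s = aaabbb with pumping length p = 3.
Violated: |y| > 0

The decomposition x = aaa, y = ε, z = bbb for s = aaabbb with p = 3
violates the constraint: |y| > 0

|y| = 0, but the pumping lemma requires |y| > 0 (y must be non-empty).

Pumping lemma constraints:
1. xyz = s (decomposition is valid)
2. |xy| ≤ p
3. |y| > 0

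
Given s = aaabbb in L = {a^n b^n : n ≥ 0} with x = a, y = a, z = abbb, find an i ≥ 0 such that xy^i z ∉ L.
i = 2

xy²z = a · aa · abbb = aaaabbb; aaaabbb has 4 a's and 3 b's; 4 ≠ 3, so it is not in L.
(Other choices also work, e.g. i = 0, 3; only i = 1 is guaranteed to stay in L since xy¹z = s.)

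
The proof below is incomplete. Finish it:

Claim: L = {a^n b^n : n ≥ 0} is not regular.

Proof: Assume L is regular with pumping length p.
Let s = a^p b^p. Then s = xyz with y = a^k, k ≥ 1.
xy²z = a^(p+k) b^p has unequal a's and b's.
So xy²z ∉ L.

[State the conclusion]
This contradicts the pumping lemma for regular languages,
which guarantees xy^i z ∈ L for all i ≥ 0.

Since our assumption that L is regular leads to a contradiction,
we conclude that L = {a^n b^n : n ≥ 0} is NOT regular. ∎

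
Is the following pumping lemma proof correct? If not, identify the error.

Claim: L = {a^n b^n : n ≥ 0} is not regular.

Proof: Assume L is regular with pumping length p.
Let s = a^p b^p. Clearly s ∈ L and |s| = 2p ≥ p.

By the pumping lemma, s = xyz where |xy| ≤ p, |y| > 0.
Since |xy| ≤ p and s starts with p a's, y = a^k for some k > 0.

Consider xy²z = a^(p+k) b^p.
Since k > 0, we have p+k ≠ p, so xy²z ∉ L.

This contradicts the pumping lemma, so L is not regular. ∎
The proof is correct.

This proof is valid because:
1. The string s = a^p b^p is correctly in L
2. The decomposition analysis is correct: y must consist only of a's
3. The contradiction is valid: pumping increases a's but not b's
4. The conclusion follows logically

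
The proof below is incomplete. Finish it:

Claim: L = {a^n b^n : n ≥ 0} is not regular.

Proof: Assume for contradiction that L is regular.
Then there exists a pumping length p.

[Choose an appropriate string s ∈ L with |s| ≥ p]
s = a^p b^p

This string is in L (has equal a's and b's) and has length 2p ≥ p.
Any decomposition xyz with |xy| ≤ p means y consists only of a's,
so pumping will unbalance the counts.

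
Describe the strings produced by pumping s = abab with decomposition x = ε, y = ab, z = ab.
{xy^i z : i ≥ 0} = {(ab)^(i+1) : i ≥ 0} = {ab, abab, ababab, ...}

With x = ε, y = ab, z = ab: Pumping 'ab' gives strings of alternating a's and b's.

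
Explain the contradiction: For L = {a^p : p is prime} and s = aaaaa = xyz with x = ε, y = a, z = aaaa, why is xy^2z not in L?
xy²z = aaaaaa ∉ L

Pumping with i = 2 replaces y = a by y² = aa:
- Original: s = xyz = aaaaa; aaaaa has length 5, which is prime, so it is in L
- Pumped: xy²z = ε · aa · aaaa = aaaaaa
- aaaaaa has length 6 = 2 × 3, which is not prime, so it is not in L

The pumping lemma would require xy²z ∈ L, so this decomposition yields a contradiction.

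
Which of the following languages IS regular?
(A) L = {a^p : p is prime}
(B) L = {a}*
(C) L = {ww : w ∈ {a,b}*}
(B) {a}*

(B) L = {a}* is regular.

This can be recognized by a finite automaton (DFA/NFA).
Regular expressions like {a}* define regular languages.

The other choices are not regular:
- {a^p : p is prime}: After pumping, the length becomes composite
- {ww : w ∈ {a,b}*}: After pumping, the two halves no longer match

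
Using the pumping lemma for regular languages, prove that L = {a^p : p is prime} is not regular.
Assume for contradiction that L is regular, and let p ≥ 1 be the pumping length given by the pumping lemma.
Choose a prime q with q ≥ p (one exists because there are infinitely many primes) and let s = a^q. Then s ∈ L and |s| = q ≥ p.
By the pumping lemma, s = xyz for some x, y, z with |xy| ≤ p, |y| ≥ 1, and xy^i z ∈ L for every i ≥ 0.
Here y = a^k for some k with 1 ≤ k ≤ p, and xy^i z = a^(q + (i − 1)k) for every i ≥ 0.

Take i = q + 1: |xy^(q+1) z| = q + qk = q(k + 1).
Both factors satisfy q ≥ 2 and k + 1 ≥ 2, so q(k + 1) is composite, and xy^(q+1) z ∉ L.

This contradicts the pumping lemma, which requires xy^i z ∈ L for all i ≥ 0.
Hence L = {a^p : p is prime} is not regular. ∎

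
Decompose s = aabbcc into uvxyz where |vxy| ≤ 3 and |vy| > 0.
u='aa', v='b', x='b', y='c', z='c'

For s = aabbcc with pumping length p = 3:

One valid decomposition:
- u = 'aa'
- v = 'b'
- x = 'b'
- y = 'c'
- z = 'c'

Verification:
- uvxyz = 'aa' + 'b' + 'b' + 'c' + 'c' = aabbcc ✓
- |vxy| = |'bbc'| = 3 ≤ 3 ✓
- |vy| = |'bc'| = 2 > 0 ✓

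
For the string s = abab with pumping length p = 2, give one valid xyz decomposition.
x = 'a', y = 'b', z = 'ab'

For s = abab and p = 2, one valid decomposition is:
- x = 'a' (length 1)
- y = 'b' (length 1)
- z = 'ab' (length 2)

Verification:
- xyz = 'a' + 'b' + 'ab' = abab ✓
- |xy| = 2 ≤ 2 ✓
- |y| = 1 > 0 ✓

All pumping lemma constraints are satisfied.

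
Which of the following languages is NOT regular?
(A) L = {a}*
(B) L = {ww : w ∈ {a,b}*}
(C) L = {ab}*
(B) {ww : w ∈ {a,b}*}

(B) L = {ww : w ∈ {a,b}*} is NOT regular.

The pumping lemma can be used to prove this:
After pumping, the two halves no longer match

The other languages are regular because they can be recognized by finite automata.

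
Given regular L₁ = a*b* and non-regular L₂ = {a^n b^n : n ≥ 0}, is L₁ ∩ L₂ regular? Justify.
No — L₁ ∩ L₂ is not regular.

Every string a^n b^n already lies in a*b*, so L₁ ∩ L₂ = {a^n b^n : n ≥ 0} = L₂ itself, which is the standard non-regular language (pump s = a^p b^p).

Note that the bare facts "L₁ regular, L₂ non-regular" do not settle the question by themselves: the closure of regular languages under ∪, ∩, complement and difference applies only when BOTH operands are regular. With a non-regular operand the result can come out regular or non-regular depending on the specific languages, so one has to work out L₁ ∩ L₂ for this particular pair, as above.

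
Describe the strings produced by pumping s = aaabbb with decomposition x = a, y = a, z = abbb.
{xy^i z : i ≥ 0} = {a^(2+i) b^3 : i ≥ 0} = {aabbb, aaabbb, aaaabbb, ...}

With x = a, y = a, z = abbb: Starting with aaabbb and pumping the second 'a', we get strings with 2+i a's followed by 3 b's for i = 0, 1, 2, ...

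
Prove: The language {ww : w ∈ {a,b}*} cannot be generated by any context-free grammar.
Assume for contradiction that L is context-free, and let p ≥ 1 be the pumping length given by the pumping lemma for CFLs.
Choose s = a^p b^p a^p b^p. Then s ∈ L (take w = a^p b^p) and |s| = 4p ≥ p.
By the CFL pumping lemma, s = uvxyz for some u, v, x, y, z with |vxy| ≤ p, |vy| ≥ 1, and uv^i xy^i z ∈ L for every i ≥ 0.

Write s as four blocks A₁ B₁ A₂ B₂ with A₁ = A₂ = a^p and B₁ = B₂ = b^p. Since |vxy| ≤ p, the window vxy lies inside at most two adjacent blocks. Take i = 0 and let t = uxz, so |t| = 4p − |vy| with 1 ≤ |vy| ≤ p. If |t| is odd, t ∉ L immediately, so assume |vy| is even (hence |vy| ≥ 2) and |t|/2 = 2p − |vy|/2, which satisfies p ≤ |t|/2 ≤ 2p − 1.

Case 1 (vxy inside A₁B₁): t = a^(p−j) b^(p−l) a^p b^p with j + l = |vy|. The second half of t has length < 2p, so it is a suffix of the trailing a^p b^p and ends in b; the first half is a^(p−j) b^(p−l) a^((j+l)/2), which ends in a because (j+l)/2 ≥ 1. The halves differ, so t ∉ L.

Case 2 (vxy inside B₁A₂, straddling the middle): t = a^p b^(p−j) a^(p−l) b^p with j + l = |vy|. If t = ww, then w is a prefix of t of length ≥ p, so w begins with a^p; and w is a suffix of t of length ≥ p, so w ends with b^p. That forces |w| ≥ 2p, contradicting |w| = |t|/2 ≤ 2p − 1. So t ∉ L.

Case 3 (vxy inside A₂B₂): t = a^p b^p a^(p−j) b^(p−l) with j + l = |vy|. The first half of t is a prefix of a^p b^p, so it begins with a; the second half is b^((j+l)/2) a^(p−j) b^(p−l), which begins with b. The halves differ, so t ∉ L.

In every case uv⁰xy⁰z = uxz ∉ L.

This contradicts the CFL pumping lemma, which requires uv^i xy^i z ∈ L for all i ≥ 0.
Hence L = {ww : w ∈ {a,b}*} is not context-free. ∎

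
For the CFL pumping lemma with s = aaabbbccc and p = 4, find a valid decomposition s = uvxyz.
u='aa', v='a', x='bb', y='b', z='ccc'

For s = aaabbbccc with pumping length p = 4:

One valid decomposition:
- u = 'aa'
- v = 'a'
- x = 'bb'
- y = 'b'
- z = 'ccc'

Verification:
- uvxyz = 'aa' + 'a' + 'bb' + 'b' + 'ccc' = aaabbbccc ✓
- |vxy| = |'abbb'| = 4 ≤ 4 ✓
- |vy| = |'ab'| = 2 > 0 ✓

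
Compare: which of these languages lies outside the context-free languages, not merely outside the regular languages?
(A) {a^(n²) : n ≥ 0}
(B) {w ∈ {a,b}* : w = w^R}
(A) {a^(n²) : n ≥ 0}

(A) {a^(n²) : n ≥ 0} requires the CFL pumping lemma.

- {w ∈ {a,b}* : w = w^R} is context-free (but not regular)
  • Can be shown non-regular with the regular pumping lemma
  • After pumping, the string is no longer symmetric

- {a^(n²) : n ≥ 0} is NOT context-free
  • Requires the CFL pumping lemma to prove
  • Gaps between squares grow unboundedly

The CFL pumping lemma is "stronger" in that it can prove non-membership
in the larger class of context-free languages.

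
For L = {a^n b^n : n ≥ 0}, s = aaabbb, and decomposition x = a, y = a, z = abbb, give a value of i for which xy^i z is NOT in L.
i = 3

xy³z = a · aaa · abbb = aaaaabbb; aaaaabbb has 5 a's and 3 b's; 5 ≠ 3, so it is not in L.
(Other choices also work, e.g. i = 0, 2; only i = 1 is guaranteed to stay in L since xy¹z = s.)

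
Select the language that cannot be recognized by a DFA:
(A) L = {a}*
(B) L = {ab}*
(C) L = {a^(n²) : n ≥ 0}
(C) {a^(n²) : n ≥ 0}

(C) L = {a^(n²) : n ≥ 0} is NOT regular.

The pumping lemma can be used to prove this:
After pumping, length is no longer a perfect square

The other languages are regular because they can be recognized by finite automata.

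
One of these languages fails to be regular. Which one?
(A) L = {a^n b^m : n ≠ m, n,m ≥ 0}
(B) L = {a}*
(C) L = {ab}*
(A) {a^n b^m : n ≠ m, n,m ≥ 0}

(A) L = {a^n b^m : n ≠ m, n,m ≥ 0} is NOT regular.

The pumping lemma can be used to prove this:
After pumping a's, we can make n = m

The other languages are regular because they can be recognized by finite automata.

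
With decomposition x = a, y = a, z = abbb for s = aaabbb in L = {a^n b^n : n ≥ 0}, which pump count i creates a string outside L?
i = 3

xy³z = a · aaa · abbb = aaaaabbb; aaaaabbb has 5 a's and 3 b's; 5 ≠ 3, so it is not in L.
(Other choices also work, e.g. i = 0, 2; only i = 1 is guaranteed to stay in L since xy¹z = s.)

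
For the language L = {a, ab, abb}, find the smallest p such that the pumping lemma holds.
p = 4

For a finite language L, the pumping lemma holds vacuously if p > max|s| for s ∈ L.

The longest string in L = {a, ab, abb} has length 3.
If p = 4, then no string s ∈ L has |s| ≥ p, so the condition is vacuously true.

The minimum pumping length is p = 4.

Why no smaller p works: for any p ≤ 3, the longest string s ∈ L has |s| = 3 ≥ p, so it would
have to be pumpable; but pumping up (i = 2, 3, ...) produces ever longer strings, which cannot all lie in the
finite language L. So the pumping property fails for every p ≤ 3.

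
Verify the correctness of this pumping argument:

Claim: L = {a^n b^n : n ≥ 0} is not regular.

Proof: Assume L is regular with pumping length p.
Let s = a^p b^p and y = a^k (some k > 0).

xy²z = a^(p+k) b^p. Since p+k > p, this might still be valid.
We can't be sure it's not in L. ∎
The proof is INCORRECT.

Error: The conclusion is wrong.
xy²z = a^(p+k) b^p is definitely NOT in L because the number of a's (p+k) ≠ number of b's (p).
The proof incorrectly doubts what is actually a valid contradiction.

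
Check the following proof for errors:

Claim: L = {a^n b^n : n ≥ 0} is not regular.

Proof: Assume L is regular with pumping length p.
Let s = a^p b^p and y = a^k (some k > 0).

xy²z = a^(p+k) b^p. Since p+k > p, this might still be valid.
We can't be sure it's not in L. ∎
The proof is INCORRECT.

Error: The conclusion is wrong.
xy²z = a^(p+k) b^p is definitely NOT in L because the number of a's (p+k) ≠ number of b's (p).
The proof incorrectly doubts what is actually a valid contradiction.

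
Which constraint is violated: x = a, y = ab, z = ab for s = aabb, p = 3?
Violated: xyz = s

The decomposition x = a, y = ab, z = ab for s = aabb with p = 3
violates the constraint: xyz = s

xyz = 'a' + 'ab' + 'ab' = 'aabab' ≠ 'aabb' = s. The decomposition doesn't reconstruct s.

Pumping lemma constraints:
1. xyz = s (decomposition is valid)
2. |xy| ≤ p
3. |y| > 0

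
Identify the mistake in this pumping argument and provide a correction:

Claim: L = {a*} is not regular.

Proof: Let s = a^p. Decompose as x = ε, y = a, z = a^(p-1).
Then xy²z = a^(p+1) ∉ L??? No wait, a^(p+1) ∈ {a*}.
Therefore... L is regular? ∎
Error: The proof attempts to show a*  is not regular, but a* IS regular!

Correction: a* is a regular language (recognized by a simple DFA with one accepting state and self-loop on 'a'). The pumping lemma can only prove non-regularity, not regularity. For regular languages, pumping always works.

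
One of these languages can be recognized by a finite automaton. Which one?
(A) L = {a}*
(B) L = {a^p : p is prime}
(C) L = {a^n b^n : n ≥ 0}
(A) {a}*

(A) L = {a}* is regular.

This can be recognized by a finite automaton (DFA/NFA).
Regular expressions like {a}* define regular languages.

The other choices are not regular:
- {a^p : p is prime}: After pumping, the length becomes composite
- {a^n b^n : n ≥ 0}: After pumping, the number of a's and b's become unequal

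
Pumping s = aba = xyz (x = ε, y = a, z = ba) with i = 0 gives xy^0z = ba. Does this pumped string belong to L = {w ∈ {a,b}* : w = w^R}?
No

xy⁰z = ε · ε · ba = ba.
ba reversed is ab ≠ ba, so it is not a palindrome and is not in L.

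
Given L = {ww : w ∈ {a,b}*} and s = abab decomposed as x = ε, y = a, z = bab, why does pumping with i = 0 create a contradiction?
xy⁰z = bab ∉ L

Pumping with i = 0 replaces y = a by y⁰ = ε:
- Original: s = xyz = abab; abab splits into halves ab · ab, which are equal, so it is in L (w = ab)
- Pumped: xy⁰z = ε · ε · bab = bab
- bab has odd length 3, so it cannot be written as ww and is not in L

The pumping lemma would require xy⁰z ∈ L, so this decomposition yields a contradiction.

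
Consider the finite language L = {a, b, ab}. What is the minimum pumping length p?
p = 3

For a finite language L, the pumping lemma holds vacuously if p > max|s| for s ∈ L.

The longest string in L = {a, b, ab} has length 2.
If p = 3, then no string s ∈ L has |s| ≥ p, so the condition is vacuously true.

The minimum pumping length is p = 3.

Why no smaller p works: for any p ≤ 2, the longest string s ∈ L has |s| = 2 ≥ p, so it would
have to be pumpable; but pumping up (i = 2, 3, ...) produces ever longer strings, which cannot all lie in the
finite language L. So the pumping property fails for every p ≤ 2.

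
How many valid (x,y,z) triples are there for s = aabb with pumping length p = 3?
6

For s = 'aabb' with pumping length p = 3:

Constraints: |xy| ≤ 3, |y| > 0

Valid decompositions (|xy| ≤ p, |y| ≥ 1):
  • x='', y='a', z='abb'
  • x='a', y='a', z='bb'
  • x='', y='aa', z='bb'
  • x='aa', y='b', z='b'
  • x='a', y='ab', z='b'
  • x='', y='aab', z='b'

Total count: 6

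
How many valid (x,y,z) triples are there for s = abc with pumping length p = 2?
3

For s = 'abc' with pumping length p = 2:

Constraints: |xy| ≤ 2, |y| > 0

Valid decompositions (|xy| ≤ p, |y| ≥ 1):
  • x='', y='a', z='bc'
  • x='a', y='b', z='c'
  • x='', y='ab', z='c'

Total count: 3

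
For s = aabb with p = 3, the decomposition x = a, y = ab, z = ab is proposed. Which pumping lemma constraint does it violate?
Violated: xyz = s

The decomposition x = a, y = ab, z = ab for s = aabb with p = 3
violates the constraint: xyz = s

xyz = 'a' + 'ab' + 'ab' = 'aabab' ≠ 'aabb' = s. The decomposition doesn't reconstruct s.

Pumping lemma constraints:
1. xyz = s (decomposition is valid)
2. |xy| ≤ p
3. |y| > 0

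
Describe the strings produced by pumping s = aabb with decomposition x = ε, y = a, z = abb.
{xy^i z : i ≥ 0} = {a^(i+1) b^2 : i ≥ 0} = {abb, aabb, aaabb, ...}

With x = ε, y = a, z = abb: Starting with aabb and pumping the first 'a' (z = abb keeps the second 'a'), we get strings with i+1 a's followed by 2 b's for i = 0, 1, 2, ...; note bb is not produced because z always contributes one a.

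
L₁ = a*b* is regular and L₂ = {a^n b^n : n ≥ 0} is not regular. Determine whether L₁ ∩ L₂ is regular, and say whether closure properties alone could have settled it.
No — L₁ ∩ L₂ is not regular.

Every string a^n b^n already lies in a*b*, so L₁ ∩ L₂ = {a^n b^n : n ≥ 0} = L₂ itself, which is the standard non-regular language (pump s = a^p b^p).

Note that the bare facts "L₁ regular, L₂ non-regular" do not settle the question by themselves: the closure of regular languages under ∪, ∩, complement and difference applies only when BOTH operands are regular. With a non-regular operand the result can come out regular or non-regular depending on the specific languages, so one has to work out L₁ ∩ L₂ for this particular pair, as above.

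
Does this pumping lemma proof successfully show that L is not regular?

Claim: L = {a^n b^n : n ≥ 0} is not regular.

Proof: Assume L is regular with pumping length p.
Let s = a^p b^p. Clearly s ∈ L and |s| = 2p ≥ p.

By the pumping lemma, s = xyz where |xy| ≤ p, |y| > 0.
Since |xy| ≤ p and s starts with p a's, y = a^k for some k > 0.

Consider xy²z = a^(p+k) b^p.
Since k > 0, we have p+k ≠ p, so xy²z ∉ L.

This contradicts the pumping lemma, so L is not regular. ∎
The proof is correct.

This proof is valid because:
1. The string s = a^p b^p is correctly in L
2. The decomposition analysis is correct: y must consist only of a's
3. The contradiction is valid: pumping increases a's but not b's
4. The conclusion follows logically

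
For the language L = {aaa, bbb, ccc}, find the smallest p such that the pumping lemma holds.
p = 4

For a finite language L, the pumping lemma holds vacuously if p > max|s| for s ∈ L.

The longest string in L = {aaa, bbb, ccc} has length 3.
If p = 4, then no string s ∈ L has |s| ≥ p, so the condition is vacuously true.

The minimum pumping length is p = 4.

Why no smaller p works: for any p ≤ 3, the longest string s ∈ L has |s| = 3 ≥ p, so it would
have to be pumpable; but pumping up (i = 2, 3, ...) produces ever longer strings, which cannot all lie in the
finite language L. So the pumping property fails for every p ≤ 3.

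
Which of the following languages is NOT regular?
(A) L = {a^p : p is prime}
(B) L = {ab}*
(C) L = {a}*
(A) {a^p : p is prime}

(A) L = {a^p : p is prime} is NOT regular.

The pumping lemma can be used to prove this:
After pumping, the length becomes composite

The other languages are regular because they can be recognized by finite automata.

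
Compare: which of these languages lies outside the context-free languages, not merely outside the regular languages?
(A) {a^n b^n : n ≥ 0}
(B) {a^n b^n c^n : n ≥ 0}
(B) {a^n b^n c^n : n ≥ 0}

(B) {a^n b^n c^n : n ≥ 0} requires the CFL pumping lemma.

- {a^n b^n : n ≥ 0} is context-free (but not regular)
  • Can be shown non-regular with the regular pumping lemma
  • After pumping, the number of a's and b's become unequal

- {a^n b^n c^n : n ≥ 0} is NOT context-free
  • Requires the CFL pumping lemma to prove
  • Cannot maintain three equal counts simultaneously

The CFL pumping lemma is "stronger" in that it can prove non-membership
in the larger class of context-free languages.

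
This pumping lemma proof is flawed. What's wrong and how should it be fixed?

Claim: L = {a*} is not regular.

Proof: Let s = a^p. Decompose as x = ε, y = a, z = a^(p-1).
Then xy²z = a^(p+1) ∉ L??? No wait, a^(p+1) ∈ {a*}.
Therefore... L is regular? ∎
Error: The proof attempts to show a*  is not regular, but a* IS regular!

Correction: a* is a regular language (recognized by a simple DFA with one accepting state and self-loop on 'a'). The pumping lemma can only prove non-regularity, not regularity. For regular languages, pumping always works.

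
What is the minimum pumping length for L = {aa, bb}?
p = 3

For a finite language L, the pumping lemma holds vacuously if p > max|s| for s ∈ L.

The longest string in L = {aa, bb} has length 2.
If p = 3, then no string s ∈ L has |s| ≥ p, so the condition is vacuously true.

The minimum pumping length is p = 3.

Why no smaller p works: for any p ≤ 2, the longest string s ∈ L has |s| = 2 ≥ p, so it would
have to be pumpable; but pumping up (i = 2, 3, ...) produces ever longer strings, which cannot all lie in the
finite language L. So the pumping property fails for every p ≤ 2.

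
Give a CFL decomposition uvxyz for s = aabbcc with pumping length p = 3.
u='aa', v='b', x='b', y='c', z='c'

For s = aabbcc with pumping length p = 3:

One valid decomposition:
- u = 'aa'
- v = 'b'
- x = 'b'
- y = 'c'
- z = 'c'

Verification:
- uvxyz = 'aa' + 'b' + 'b' + 'c' + 'c' = aabbcc ✓
- |vxy| = |'bbc'| = 3 ≤ 3 ✓
- |vy| = |'bc'| = 2 > 0 ✓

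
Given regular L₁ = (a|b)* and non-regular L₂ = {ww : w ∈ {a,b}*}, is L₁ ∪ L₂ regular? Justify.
Yes — L₁ ∪ L₂ is regular.

{ww} ⊆ (a|b)*, so L₁ ∪ L₂ = (a|b)*, which is regular.

Note that the bare facts "L₁ regular, L₂ non-regular" do not settle the question by themselves: the closure of regular languages under ∪, ∩, complement and difference applies only when BOTH operands are regular. With a non-regular operand the result can come out regular or non-regular depending on the specific languages, so one has to work out L₁ ∪ L₂ for this particular pair, as above.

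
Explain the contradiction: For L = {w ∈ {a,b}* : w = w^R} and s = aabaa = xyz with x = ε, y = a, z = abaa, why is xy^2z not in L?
xy²z = aaabaa ∉ L

Pumping with i = 2 replaces y = a by y² = aa:
- Original: s = xyz = aabaa; aabaa reversed is aabaa, the same string, so it is a palindrome and is in L
- Pumped: xy²z = ε · aa · abaa = aaabaa
- aaabaa reversed is aabaaa ≠ aaabaa, so it is not a palindrome and is not in L

The pumping lemma would require xy²z ∈ L, so this decomposition yields a contradiction.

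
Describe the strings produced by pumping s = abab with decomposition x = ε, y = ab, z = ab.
{xy^i z : i ≥ 0} = {(ab)^(i+1) : i ≥ 0} = {ab, abab, ababab, ...}

With x = ε, y = ab, z = ab: Pumping 'ab' gives strings of alternating a's and b's.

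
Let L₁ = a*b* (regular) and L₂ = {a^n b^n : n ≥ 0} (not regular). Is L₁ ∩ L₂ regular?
No — L₁ ∩ L₂ is not regular.

Every string a^n b^n already lies in a*b*, so L₁ ∩ L₂ = {a^n b^n : n ≥ 0} = L₂ itself, which is the standard non-regular language (pump s = a^p b^p).

Note that the bare facts "L₁ regular, L₂ non-regular" do not settle the question by themselves: the closure of regular languages under ∪, ∩, complement and difference applies only when BOTH operands are regular. With a non-regular operand the result can come out regular or non-regular depending on the specific languages, so one has to work out L₁ ∩ L₂ for this particular pair, as above.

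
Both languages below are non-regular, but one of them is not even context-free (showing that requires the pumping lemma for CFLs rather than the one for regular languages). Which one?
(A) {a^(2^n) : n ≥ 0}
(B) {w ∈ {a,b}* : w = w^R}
(A) {a^(2^n) : n ≥ 0}

(A) {a^(2^n) : n ≥ 0} requires the CFL pumping lemma.

- {w ∈ {a,b}* : w = w^R} is context-free (but not regular)
  • Can be shown non-regular with the regular pumping lemma
  • After pumping, the string is no longer symmetric

- {a^(2^n) : n ≥ 0} is NOT context-free
  • Requires the CFL pumping lemma to prove
  • Gaps between powers of 2 grow exponentially

The CFL pumping lemma is "stronger" in that it can prove non-membership
in the larger class of context-free languages.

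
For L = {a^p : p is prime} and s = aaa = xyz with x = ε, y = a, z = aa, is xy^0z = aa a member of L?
Yes

xy⁰z = ε · ε · aa = aa.
aa has length 2, which is prime, so it is in L.
(A single pumped string landing in L is not a contradiction by itself; a non-regularity proof needs some i for which xy^i z ∉ L, for every admissible decomposition.)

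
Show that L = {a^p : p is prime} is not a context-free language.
Assume for contradiction that L is context-free, and let p ≥ 1 be the pumping length given by the pumping lemma for CFLs.
Choose a prime q with q ≥ p and let s = a^q. Then s ∈ L and |s| = q ≥ p.
By the CFL pumping lemma, s = uvxyz for some u, v, x, y, z with |vxy| ≤ p, |vy| ≥ 1, and uv^i xy^i z ∈ L for every i ≥ 0.
All symbols are a's, so only lengths matter: let k = |vy|, with 1 ≤ k ≤ p. Then |uv^i xy^i z| = q + (i − 1)k.

Take i = q + 1: the length is q + qk = q(k + 1).
Both factors satisfy q ≥ 2 and k + 1 ≥ 2, so q(k + 1) is composite and uv^(q+1) xy^(q+1) z ∉ L.

This contradicts the CFL pumping lemma, which requires uv^i xy^i z ∈ L for all i ≥ 0.
Hence L = {a^p : p is prime} is not context-free. ∎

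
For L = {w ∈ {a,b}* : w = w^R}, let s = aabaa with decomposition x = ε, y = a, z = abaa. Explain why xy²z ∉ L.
xy²z = aaabaa ∉ L

Pumping with i = 2 replaces y = a by y² = aa:
- Original: s = xyz = aabaa; aabaa reversed is aabaa, the same string, so it is a palindrome and is in L
- Pumped: xy²z = ε · aa · abaa = aaabaa
- aaabaa reversed is aabaaa ≠ aaabaa, so it is not a palindrome and is not in L

The pumping lemma would require xy²z ∈ L, so this decomposition yields a contradiction.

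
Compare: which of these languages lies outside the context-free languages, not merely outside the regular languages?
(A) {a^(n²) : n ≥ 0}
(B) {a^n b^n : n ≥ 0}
(A) {a^(n²) : n ≥ 0}

(A) {a^(n²) : n ≥ 0} requires the CFL pumping lemma.

- {a^n b^n : n ≥ 0} is context-free (but not regular)
  • Can be shown non-regular with the regular pumping lemma
  • After pumping, the number of a's and b's become unequal

- {a^(n²) : n ≥ 0} is NOT context-free
  • Requires the CFL pumping lemma to prove
  • Gaps between squares grow unboundedly

The CFL pumping lemma is "stronger" in that it can prove non-membership
in the larger class of context-free languages.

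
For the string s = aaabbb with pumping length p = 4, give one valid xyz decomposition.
x = '', y = 'aaa', z = 'bbb'

For s = aaabbb and p = 4, one valid decomposition is:
- x = '' (length 0)
- y = 'aaa' (length 3)
- z = 'bbb' (length 3)

Verification:
- xyz = '' + 'aaa' + 'bbb' = aaabbb ✓
- |xy| = 3 ≤ 4 ✓
- |y| = 3 > 0 ✓

All pumping lemma constraints are satisfied.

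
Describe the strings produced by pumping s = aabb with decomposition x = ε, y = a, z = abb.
{xy^i z : i ≥ 0} = {a^(i+1) b^2 : i ≥ 0} = {abb, aabb, aaabb, ...}

With x = ε, y = a, z = abb: Starting with aabb and pumping the first 'a' (z = abb keeps the second 'a'), we get strings with i+1 a's followed by 2 b's for i = 0, 1, 2, ...; note bb is not produced because z always contributes one a.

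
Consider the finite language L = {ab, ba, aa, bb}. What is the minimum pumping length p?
p = 3

For a finite language L, the pumping lemma holds vacuously if p > max|s| for s ∈ L.

The longest string in L = {ab, ba, aa, bb} has length 2.
If p = 3, then no string s ∈ L has |s| ≥ p, so the condition is vacuously true.

The minimum pumping length is p = 3.

Why no smaller p works: for any p ≤ 2, the longest string s ∈ L has |s| = 2 ≥ p, so it would
have to be pumpable; but pumping up (i = 2, 3, ...) produces ever longer strings, which cannot all lie in the
finite language L. So the pumping property fails for every p ≤ 2.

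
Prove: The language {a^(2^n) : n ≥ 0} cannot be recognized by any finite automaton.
Assume for contradiction that L is regular, and let p ≥ 1 be the pumping length given by the pumping lemma.
Choose s = a^(2^p). Then s ∈ L and |s| = 2^p ≥ p.
By the pumping lemma, s = xyz for some x, y, z with |xy| ≤ p, |y| ≥ 1, and xy^i z ∈ L for every i ≥ 0.
Here y = a^k for some k with 1 ≤ k ≤ |xy| ≤ p, and p < 2^p.

Take i = 2: |xy²z| = 2^p + k.
Now 2^p < 2^p + k ≤ 2^p + p < 2^p + 2^p = 2^(p+1).
So |xy²z| lies strictly between the consecutive powers of two 2^p and 2^(p+1), hence is not a power of 2, and xy²z ∉ L.

This contradicts the pumping lemma, which requires xy^i z ∈ L for all i ≥ 0.
Hence L = {a^(2^n) : n ≥ 0} is not regular. ∎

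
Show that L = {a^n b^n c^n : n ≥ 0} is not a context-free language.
Assume for contradiction that L is context-free, and let p ≥ 1 be the pumping length given by the pumping lemma for CFLs.
Choose s = a^p b^p c^p. Then s ∈ L and |s| = 3p ≥ p.
By the CFL pumping lemma, s = uvxyz for some u, v, x, y, z with |vxy| ≤ p, |vy| ≥ 1, and uv^i xy^i z ∈ L for every i ≥ 0.

Because |vxy| ≤ p, the window vxy cannot contain both an a and a c: any substring of s containing both must include the entire block b^p plus at least one a and one c, so it has length ≥ p + 2 > p.
Hence at least one of the letters a, c does not occur in vy at all.

Take i = 0: the string uxz is obtained from s by deleting |vy| ≥ 1 symbols, so |uxz| = 3p − |vy| < 3p.
But the letter (a or c) that does not occur in vy still occurs exactly p times in uxz. Every string of L with exactly p copies of some letter is a^p b^p c^p, of length 3p. Since |uxz| < 3p, uxz ∉ L.

This contradicts the CFL pumping lemma, which requires uv^i xy^i z ∈ L for all i ≥ 0.
Hence L = {a^n b^n c^n : n ≥ 0} is not context-free. ∎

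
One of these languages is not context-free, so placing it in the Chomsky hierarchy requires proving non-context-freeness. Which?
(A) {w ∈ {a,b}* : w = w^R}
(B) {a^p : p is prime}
(B) {a^p : p is prime}

(B) {a^p : p is prime} requires the CFL pumping lemma.

- {w ∈ {a,b}* : w = w^R} is context-free (but not regular)
  • Can be shown non-regular with the regular pumping lemma
  • After pumping, the string is no longer symmetric

- {a^p : p is prime} is NOT context-free
  • Requires the CFL pumping lemma to prove
  • The CFL pumping lemma also fails because prime gaps are unbounded

The CFL pumping lemma is "stronger" in that it can prove non-membership
in the larger class of context-free languages.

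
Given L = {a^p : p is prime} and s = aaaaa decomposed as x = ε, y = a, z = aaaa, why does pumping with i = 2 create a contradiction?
xy²z = aaaaaa ∉ L

Pumping with i = 2 replaces y = a by y² = aa:
- Original: s = xyz = aaaaa; aaaaa has length 5, which is prime, so it is in L
- Pumped: xy²z = ε · aa · aaaa = aaaaaa
- aaaaaa has length 6 = 2 × 3, which is not prime, so it is not in L

The pumping lemma would require xy²z ∈ L, so this decomposition yields a contradiction.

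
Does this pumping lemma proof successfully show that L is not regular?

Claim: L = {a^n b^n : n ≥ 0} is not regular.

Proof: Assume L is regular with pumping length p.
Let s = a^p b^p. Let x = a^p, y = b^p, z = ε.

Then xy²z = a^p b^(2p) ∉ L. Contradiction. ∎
The proof is INCORRECT.

Error: The decomposition violates |xy| ≤ p.
With x = a^p and y = b^p, we have |xy| = 2p > p.
The pumping lemma requires |xy| ≤ p, so y must be within the first p characters.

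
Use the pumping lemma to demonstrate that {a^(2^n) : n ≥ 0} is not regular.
Assume for contradiction that L is regular, and let p ≥ 1 be the pumping length given by the pumping lemma.
Choose s = a^(2^p). Then s ∈ L and |s| = 2^p ≥ p.
By the pumping lemma, s = xyz for some x, y, z with |xy| ≤ p, |y| ≥ 1, and xy^i z ∈ L for every i ≥ 0.
Here y = a^k for some k with 1 ≤ k ≤ |xy| ≤ p, and p < 2^p.

Take i = 2: |xy²z| = 2^p + k.
Now 2^p < 2^p + k ≤ 2^p + p < 2^p + 2^p = 2^(p+1).
So |xy²z| lies strictly between the consecutive powers of two 2^p and 2^(p+1), hence is not a power of 2, and xy²z ∉ L.

This contradicts the pumping lemma, which requires xy^i z ∈ L for all i ≥ 0.
Hence L = {a^(2^n) : n ≥ 0} is not regular. ∎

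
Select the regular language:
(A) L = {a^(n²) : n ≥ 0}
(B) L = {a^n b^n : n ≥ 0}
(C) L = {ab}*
(C) {ab}*

(C) L = {ab}* is regular.

This can be recognized by a finite automaton (DFA/NFA).
Regular expressions like {ab}* define regular languages.

The other choices are not regular:
- {a^(n²) : n ≥ 0}: After pumping, length is no longer a perfect square
- {a^n b^n : n ≥ 0}: After pumping, the number of a's and b's become unequal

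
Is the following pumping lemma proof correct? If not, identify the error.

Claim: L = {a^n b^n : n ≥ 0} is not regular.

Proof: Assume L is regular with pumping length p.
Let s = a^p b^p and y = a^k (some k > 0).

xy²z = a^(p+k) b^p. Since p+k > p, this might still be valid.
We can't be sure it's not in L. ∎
The proof is INCORRECT.

Error: The conclusion is wrong.
xy²z = a^(p+k) b^p is definitely NOT in L because the number of a's (p+k) ≠ number of b's (p).
The proof incorrectly doubts what is actually a valid contradiction.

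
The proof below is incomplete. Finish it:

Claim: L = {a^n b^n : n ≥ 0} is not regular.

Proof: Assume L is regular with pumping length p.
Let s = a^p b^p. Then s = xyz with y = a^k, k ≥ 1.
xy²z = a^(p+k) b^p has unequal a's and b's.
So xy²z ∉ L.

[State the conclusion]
This contradicts the pumping lemma for regular languages,
which guarantees xy^i z ∈ L for all i ≥ 0.

Since our assumption that L is regular leads to a contradiction,
we conclude that L = {a^n b^n : n ≥ 0} is NOT regular. ∎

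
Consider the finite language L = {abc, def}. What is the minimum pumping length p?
p = 4

For a finite language L, the pumping lemma holds vacuously if p > max|s| for s ∈ L.

The longest string in L = {abc, def} has length 3.
If p = 4, then no string s ∈ L has |s| ≥ p, so the condition is vacuously true.

The minimum pumping length is p = 4.

Why no smaller p works: for any p ≤ 3, the longest string s ∈ L has |s| = 3 ≥ p, so it would
have to be pumpable; but pumping up (i = 2, 3, ...) produces ever longer strings, which cannot all lie in the
finite language L. So the pumping property fails for every p ≤ 3.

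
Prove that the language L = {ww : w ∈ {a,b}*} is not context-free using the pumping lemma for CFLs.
Assume for contradiction that L is context-free, and let p ≥ 1 be the pumping length given by the pumping lemma for CFLs.
Choose s = a^p b^p a^p b^p. Then s ∈ L (take w = a^p b^p) and |s| = 4p ≥ p.
By the CFL pumping lemma, s = uvxyz for some u, v, x, y, z with |vxy| ≤ p, |vy| ≥ 1, and uv^i xy^i z ∈ L for every i ≥ 0.

Write s as four blocks A₁ B₁ A₂ B₂ with A₁ = A₂ = a^p and B₁ = B₂ = b^p. Since |vxy| ≤ p, the window vxy lies inside at most two adjacent blocks. Take i = 0 and let t = uxz, so |t| = 4p − |vy| with 1 ≤ |vy| ≤ p. If |t| is odd, t ∉ L immediately, so assume |vy| is even (hence |vy| ≥ 2) and |t|/2 = 2p − |vy|/2, which satisfies p ≤ |t|/2 ≤ 2p − 1.

Case 1 (vxy inside A₁B₁): t = a^(p−j) b^(p−l) a^p b^p with j + l = |vy|. The second half of t has length < 2p, so it is a suffix of the trailing a^p b^p and ends in b; the first half is a^(p−j) b^(p−l) a^((j+l)/2), which ends in a because (j+l)/2 ≥ 1. The halves differ, so t ∉ L.

Case 2 (vxy inside B₁A₂, straddling the middle): t = a^p b^(p−j) a^(p−l) b^p with j + l = |vy|. If t = ww, then w is a prefix of t of length ≥ p, so w begins with a^p; and w is a suffix of t of length ≥ p, so w ends with b^p. That forces |w| ≥ 2p, contradicting |w| = |t|/2 ≤ 2p − 1. So t ∉ L.

Case 3 (vxy inside A₂B₂): t = a^p b^p a^(p−j) b^(p−l) with j + l = |vy|. The first half of t is a prefix of a^p b^p, so it begins with a; the second half is b^((j+l)/2) a^(p−j) b^(p−l), which begins with b. The halves differ, so t ∉ L.

In every case uv⁰xy⁰z = uxz ∉ L.

This contradicts the CFL pumping lemma, which requires uv^i xy^i z ∈ L for all i ≥ 0.
Hence L = {ww : w ∈ {a,b}*} is not context-free. ∎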